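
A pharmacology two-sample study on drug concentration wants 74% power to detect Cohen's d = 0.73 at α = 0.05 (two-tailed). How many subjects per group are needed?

z_{α/2} = 1.96, z_β = Φ⁻¹(0.74) = 0.643. For medium effect (d = 0.73): n per group = 2(z_{α/2} + z_β)²/d² = 2(1.96 + 0.643)²/0.73² = 25.4 → 26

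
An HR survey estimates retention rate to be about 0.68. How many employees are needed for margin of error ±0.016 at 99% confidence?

n = z²p(1-p)/E² = 2.576²×0.68×0.32/0.016² = 5640.4 → n = 5641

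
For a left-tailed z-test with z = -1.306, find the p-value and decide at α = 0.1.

p = P(Z < -1.306) = Φ(-1.306) ≈ 0.0958. Since p < 0.1, reject H₀ (significant) at α = 0.1.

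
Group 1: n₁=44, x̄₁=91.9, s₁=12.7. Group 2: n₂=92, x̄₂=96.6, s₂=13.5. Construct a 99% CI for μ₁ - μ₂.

Difference = -4.7. SE = √(12.7²/44 + 13.5²/92) = 2.376. CI = (-10.82, 1.42)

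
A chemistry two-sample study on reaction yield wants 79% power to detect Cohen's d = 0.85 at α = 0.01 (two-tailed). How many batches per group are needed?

z_{α/2} = 2.576, z_β = Φ⁻¹(0.79) = 0.806. For large effect (d = 0.85): n per group = 2(z_{α/2} + z_β)²/d² = 2(2.576 + 0.806)²/0.85² = 31.7 → 32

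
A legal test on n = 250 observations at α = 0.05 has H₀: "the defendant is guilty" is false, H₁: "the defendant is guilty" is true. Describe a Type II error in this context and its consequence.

Type II error: failing to reject H₀ when it is false — concluding that the defendant is guilty is not supported when in fact it is. Consequence: acquitting a guilty person.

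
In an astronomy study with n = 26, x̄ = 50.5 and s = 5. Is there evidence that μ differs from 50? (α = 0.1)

t = (x̄ - μ₀)/(s/√n) = (50.5 - 50)/(5/√26) = 0.51. df = 25, critical t = ±1.708. Fail to reject H₀.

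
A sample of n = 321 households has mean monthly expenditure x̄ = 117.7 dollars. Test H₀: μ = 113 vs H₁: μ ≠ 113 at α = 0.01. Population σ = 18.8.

z = (x̄ - μ₀)/(σ/√n) = (117.7 - 113)/(18.8/√321) = 4.479. Critical value: ±2.576. Since |4.479| > 2.576, Reject H₀.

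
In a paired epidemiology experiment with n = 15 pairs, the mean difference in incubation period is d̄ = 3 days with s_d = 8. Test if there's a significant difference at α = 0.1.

t = d̄/(s_d/√n) = 3/(8/√15) = 1.452. df = 14, critical t = ±1.761. Fail to reject H₀.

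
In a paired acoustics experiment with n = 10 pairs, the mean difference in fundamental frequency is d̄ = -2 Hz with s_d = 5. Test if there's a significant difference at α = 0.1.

t = d̄/(s_d/√n) = -2/(5/√10) = -1.265. df = 9, critical t = ±1.833. Fail to reject H₀.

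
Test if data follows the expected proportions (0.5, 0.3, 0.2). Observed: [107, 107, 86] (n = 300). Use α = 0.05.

Expected: [150.0, 90.0, 60.0]. χ² = 26.804. df = 2, critical = 5.991. Reject H₀.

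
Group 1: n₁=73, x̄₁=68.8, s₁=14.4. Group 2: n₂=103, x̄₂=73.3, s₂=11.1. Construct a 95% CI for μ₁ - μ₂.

Difference = -4.5. SE = √(14.4²/73 + 11.1²/103) = 2.009. CI = (-8.44, -0.56)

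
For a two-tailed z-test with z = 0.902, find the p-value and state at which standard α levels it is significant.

p = 2·P(Z > |0.902|) = 2·(1 - Φ(0.902)) ≈ 0.3671. Not significant at any standard level.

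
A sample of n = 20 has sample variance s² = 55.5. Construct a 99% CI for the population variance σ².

df = 19. χ²_{0.005} = 38.582, χ²_{0.995} = 6.844. CI for σ² = ((n-1)s²/χ²_{α/2}, (n-1)s²/χ²_{1-α/2}) = (19·55.5/38.582, 19·55.5/6.844) = (27.33, 154.08)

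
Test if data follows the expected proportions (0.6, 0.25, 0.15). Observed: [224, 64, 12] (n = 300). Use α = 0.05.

Expected: [180.0, 75.0, 45.0]. χ² = 36.569. df = 2, critical = 5.991. Reject H₀.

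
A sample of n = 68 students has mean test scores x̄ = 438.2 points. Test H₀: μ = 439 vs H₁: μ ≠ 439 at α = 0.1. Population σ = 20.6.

z = (x̄ - μ₀)/(σ/√n) = (438.2 - 439)/(20.6/√68) = -0.32. Critical value: ±1.645. Since |-0.32| ≤ 1.645, Fail to reject H₀.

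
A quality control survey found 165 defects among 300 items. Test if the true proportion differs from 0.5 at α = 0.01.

p̂ = 0.55, p₀ = 0.5. z = (p̂ - p₀)/√(p₀(1-p₀)/n) = 1.732. Critical: ±2.576. Fail to reject H₀.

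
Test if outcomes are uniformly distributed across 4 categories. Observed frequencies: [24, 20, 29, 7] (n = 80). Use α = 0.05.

Expected = 20 each. χ² = Σ(O-E)²/E = 13.3. df = 3, critical value = 7.815. Reject H₀.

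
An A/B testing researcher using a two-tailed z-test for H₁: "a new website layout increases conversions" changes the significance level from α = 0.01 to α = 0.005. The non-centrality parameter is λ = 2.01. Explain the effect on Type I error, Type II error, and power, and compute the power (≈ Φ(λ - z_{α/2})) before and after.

Decreasing α from 0.01 to 0.005:
• Type I error rate decreases (α is the Type I rate by definition).
• Critical value moves from z_{α/2} = 2.576 to 2.807, so power = Φ(λ - z_{α/2}) goes from Φ(2.01 - 2.576) = 0.286 to Φ(2.01 - 2.807) = 0.213.
• Type II error rate β = 1 - power therefore increases (0.714 → 0.787).
Appropriate when false positives are costly — here, rolling out a layout that doesn't actually help — wasted engineering effort.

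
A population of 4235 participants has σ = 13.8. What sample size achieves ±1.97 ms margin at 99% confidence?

Without FPC: n₀ = (2.576×13.8/1.97)² = 325.625. With FPC: n = n₀N/(n₀+N-1) = 302.4 → n = 303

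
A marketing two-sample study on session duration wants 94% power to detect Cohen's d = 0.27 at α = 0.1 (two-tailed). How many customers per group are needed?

z_{α/2} = 1.645, z_β = Φ⁻¹(0.94) = 1.555. For small effect (d = 0.27): n per group = 2(z_{α/2} + z_β)²/d² = 2(1.645 + 1.555)²/0.27² = 280.9 → 281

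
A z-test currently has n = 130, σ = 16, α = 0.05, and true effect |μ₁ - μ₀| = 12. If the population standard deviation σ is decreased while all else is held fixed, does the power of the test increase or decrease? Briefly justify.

Power increases: a smaller σ shrinks the standard error σ/√n, moving the sampling distribution under H₁ further from the critical value.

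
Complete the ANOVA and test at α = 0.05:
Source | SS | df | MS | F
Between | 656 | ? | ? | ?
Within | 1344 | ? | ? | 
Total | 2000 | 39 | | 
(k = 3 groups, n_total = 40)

df_between = 2, df_within = 37. MS_between = 328.0, MS_within = 36.32. F = 9.03, F_crit ≈ 3.252. Reject H₀.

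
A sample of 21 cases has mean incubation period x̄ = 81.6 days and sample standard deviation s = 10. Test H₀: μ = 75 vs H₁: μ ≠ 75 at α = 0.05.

t = (x̄ - μ₀)/(s/√n) = (81.6 - 75)/(10/√21) = 3.024. df = 20, critical t = ±2.086. Reject H₀.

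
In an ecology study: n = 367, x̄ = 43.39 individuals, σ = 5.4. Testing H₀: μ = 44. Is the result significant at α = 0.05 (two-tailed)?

z = (43.39 - 44)/(5.4/√367) = -2.164. Since |z| > 1.96, significant at α = 0.05.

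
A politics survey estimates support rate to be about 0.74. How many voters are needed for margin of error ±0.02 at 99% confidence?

n = z²p(1-p)/E² = 2.576²×0.74×0.26/0.02² = 3191.8 → n = 3192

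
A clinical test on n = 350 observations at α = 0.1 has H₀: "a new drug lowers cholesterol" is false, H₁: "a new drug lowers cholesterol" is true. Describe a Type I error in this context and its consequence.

Type I error: rejecting H₀ when it is true — concluding that a new drug lowers cholesterol when in fact it is not. Consequence: approving an ineffective drug — patients take a useless medication and may skip effective alternatives.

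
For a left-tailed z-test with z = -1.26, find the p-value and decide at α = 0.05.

p = P(Z < -1.26) = Φ(-1.26) ≈ 0.1038. Since p ≥ 0.05, fail to reject H₀ (not significant) at α = 0.05.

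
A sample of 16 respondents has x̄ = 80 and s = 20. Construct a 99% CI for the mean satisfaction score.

CI = x̄ ± t*(s/√n) = 80 ± 2.947(20/√16) = (65.27, 94.73)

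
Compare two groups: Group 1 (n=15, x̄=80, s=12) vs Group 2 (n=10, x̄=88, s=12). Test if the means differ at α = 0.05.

Pooled sp = 12.0. t = -1.633, df = 23. Critical t = ±2.069. Fail to reject H₀.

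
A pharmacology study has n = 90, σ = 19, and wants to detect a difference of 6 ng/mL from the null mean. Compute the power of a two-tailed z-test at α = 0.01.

SE = σ/√n = 19/√90 = 2.003. Non-centrality λ = d/SE = 6/2.003 = 2.996. Power ≈ Φ(λ - z_{α/2}) = Φ(2.996 - 2.576) = Φ(0.42) = 0.663.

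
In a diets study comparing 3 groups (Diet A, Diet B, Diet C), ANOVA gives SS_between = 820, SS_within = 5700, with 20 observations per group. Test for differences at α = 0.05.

df_between = 2, df_within = 57. F = MS_between/MS_within = 410.0/100.0 = 4.1. F_crit ≈ 3.159. Reject H₀. At least one mean differs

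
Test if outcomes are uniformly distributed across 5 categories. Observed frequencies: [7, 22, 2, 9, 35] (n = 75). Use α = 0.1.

Expected = 15 each. χ² = Σ(O-E)²/E = 47.867. df = 4, critical value = 7.779. Reject H₀.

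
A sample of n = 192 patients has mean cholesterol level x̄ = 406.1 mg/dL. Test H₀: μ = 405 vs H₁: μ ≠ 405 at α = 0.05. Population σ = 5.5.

z = (x̄ - μ₀)/(σ/√n) = (406.1 - 405)/(5.5/√192) = 2.771. Critical value: ±1.96. Since |2.771| > 1.96, Reject H₀.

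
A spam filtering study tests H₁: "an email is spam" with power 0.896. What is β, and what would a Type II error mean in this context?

β = 1 - power = 1 - 0.896 = 0.104. A Type II error is failing to reject H₀ when H₀ is false (false negative) — here, failing to conclude that an email is spam when in fact it is true. Consequence: a spam email lands in the inbox.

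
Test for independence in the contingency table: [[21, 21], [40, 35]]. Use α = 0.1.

χ² = 0.12. df = 1, critical = 2.706. Fail to reject H₀. No evidence of dependence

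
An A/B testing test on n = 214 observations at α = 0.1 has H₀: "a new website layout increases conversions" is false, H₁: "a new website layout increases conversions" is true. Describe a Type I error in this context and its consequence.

Type I error: rejecting H₀ when it is true — concluding that a new website layout increases conversions when in fact it is not. Consequence: rolling out a layout that doesn't actually help — wasted engineering effort.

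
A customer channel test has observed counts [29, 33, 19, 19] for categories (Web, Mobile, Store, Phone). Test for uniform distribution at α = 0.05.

Expected = 25 each. χ² = Σ(O-E)²/E = 6.08. df = 3, critical value = 7.815. Fail to reject H₀.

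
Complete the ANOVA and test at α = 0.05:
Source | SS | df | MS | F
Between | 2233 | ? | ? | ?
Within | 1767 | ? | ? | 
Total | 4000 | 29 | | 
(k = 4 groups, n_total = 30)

df_between = 3, df_within = 26. MS_between = 744.33, MS_within = 67.96. F = 10.952, F_crit ≈ 2.975. Reject H₀.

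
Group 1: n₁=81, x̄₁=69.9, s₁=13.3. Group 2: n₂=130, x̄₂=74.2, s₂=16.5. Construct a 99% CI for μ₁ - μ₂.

Difference = -4.3. SE = √(13.3²/81 + 16.5²/130) = 2.068. CI = (-9.63, 1.03)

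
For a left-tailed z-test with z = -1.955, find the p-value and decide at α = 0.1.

p = P(Z < -1.955) = Φ(-1.955) ≈ 0.0253. Since p < 0.1, reject H₀ (significant) at α = 0.1.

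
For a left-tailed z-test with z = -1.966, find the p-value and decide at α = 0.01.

p = P(Z < -1.966) = Φ(-1.966) ≈ 0.0246. Since p ≥ 0.01, fail to reject H₀ (not significant) at α = 0.01.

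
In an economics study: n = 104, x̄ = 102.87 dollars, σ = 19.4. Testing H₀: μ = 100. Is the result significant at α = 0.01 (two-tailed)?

z = (102.87 - 100)/(19.4/√104) = 1.509. Since |z| ≤ 2.576, not significant at α = 0.01.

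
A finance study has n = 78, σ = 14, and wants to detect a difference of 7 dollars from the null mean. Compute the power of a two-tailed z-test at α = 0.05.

SE = σ/√n = 14/√78 = 1.585. Non-centrality λ = d/SE = 7/1.585 = 4.416. Power ≈ Φ(λ - z_{α/2}) = Φ(4.416 - 1.96) = Φ(2.456) = 0.993.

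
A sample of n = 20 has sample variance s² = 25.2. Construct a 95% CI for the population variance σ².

df = 19. χ²_{0.025} = 32.852, χ²_{0.975} = 8.907. CI for σ² = ((n-1)s²/χ²_{α/2}, (n-1)s²/χ²_{1-α/2}) = (19·25.2/32.852, 19·25.2/8.907) = (14.57, 53.76)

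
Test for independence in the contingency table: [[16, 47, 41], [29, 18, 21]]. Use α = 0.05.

χ² = 16.326. df = 2, critical = 5.991. Reject H₀. Variables are dependent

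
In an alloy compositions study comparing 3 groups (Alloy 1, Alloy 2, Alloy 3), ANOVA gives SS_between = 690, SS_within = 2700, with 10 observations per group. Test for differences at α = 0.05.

df_between = 2, df_within = 27. F = MS_between/MS_within = 345.0/100.0 = 3.45. F_crit ≈ 3.354. Reject H₀. At least one mean differs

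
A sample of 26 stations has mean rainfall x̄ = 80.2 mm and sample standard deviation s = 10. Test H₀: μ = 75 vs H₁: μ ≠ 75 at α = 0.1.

t = (x̄ - μ₀)/(s/√n) = (80.2 - 75)/(10/√26) = 2.651. df = 25, critical t = ±1.708. Reject H₀.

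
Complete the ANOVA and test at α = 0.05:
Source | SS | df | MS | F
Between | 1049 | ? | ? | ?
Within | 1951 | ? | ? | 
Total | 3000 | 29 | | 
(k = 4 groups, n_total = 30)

df_between = 3, df_within = 26. MS_between = 349.67, MS_within = 75.04. F = 4.66, F_crit ≈ 2.975. Reject H₀.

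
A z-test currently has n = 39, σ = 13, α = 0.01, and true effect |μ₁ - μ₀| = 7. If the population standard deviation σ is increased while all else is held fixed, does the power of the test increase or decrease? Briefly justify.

Power decreases: a larger σ inflates the standard error σ/√n, pulling the sampling distribution under H₁ back toward the critical value.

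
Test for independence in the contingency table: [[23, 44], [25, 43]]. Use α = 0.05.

χ² = 0.087. df = 1, critical = 3.841. Fail to reject H₀. No evidence of dependence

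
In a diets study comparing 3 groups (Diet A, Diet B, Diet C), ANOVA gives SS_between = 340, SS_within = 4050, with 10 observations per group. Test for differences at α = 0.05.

df_between = 2, df_within = 27. F = MS_between/MS_within = 170.0/150.0 = 1.133. F_crit ≈ 3.354. Fail to reject H₀.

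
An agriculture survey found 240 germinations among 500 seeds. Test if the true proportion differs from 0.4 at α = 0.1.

p̂ = 0.48, p₀ = 0.4. z = (p̂ - p₀)/√(p₀(1-p₀)/n) = 3.651. Critical: ±1.645. Reject H₀.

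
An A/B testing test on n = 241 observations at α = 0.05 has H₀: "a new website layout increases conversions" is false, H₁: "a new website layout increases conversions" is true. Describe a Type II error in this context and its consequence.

Type II error: failing to reject H₀ when it is false — concluding that a new website layout increases conversions is not supported when in fact it is. Consequence: discarding a layout that would have improved conversions — lost revenue.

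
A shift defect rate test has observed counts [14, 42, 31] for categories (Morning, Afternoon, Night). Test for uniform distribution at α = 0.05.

Expected = 29 each. χ² = Σ(O-E)²/E = 13.724. df = 2, critical value = 5.991. Reject H₀.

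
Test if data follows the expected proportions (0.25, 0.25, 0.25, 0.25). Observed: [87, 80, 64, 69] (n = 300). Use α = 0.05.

Expected: [75.0, 75.0, 75.0, 75.0]. χ² = 4.347. df = 3, critical = 7.815. Fail to reject H₀.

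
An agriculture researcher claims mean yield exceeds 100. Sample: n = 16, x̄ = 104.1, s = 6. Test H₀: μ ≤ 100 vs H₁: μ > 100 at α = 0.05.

t = (104.1 - 100)/(6/√16) = 2.733, df = 15. Critical t = 1.753. Reject H₀.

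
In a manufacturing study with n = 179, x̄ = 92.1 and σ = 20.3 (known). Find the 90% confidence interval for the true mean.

CI = x̄ ± z*(σ/√n) = 92.1 ± 1.645(20.3/√179) = 92.1 ± 2.5 = (89.6, 94.6)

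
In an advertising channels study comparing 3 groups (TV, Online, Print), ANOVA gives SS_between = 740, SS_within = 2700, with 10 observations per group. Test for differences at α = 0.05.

df_between = 2, df_within = 27. F = MS_between/MS_within = 370.0/100.0 = 3.7. F_crit ≈ 3.354. Reject H₀. At least one mean differs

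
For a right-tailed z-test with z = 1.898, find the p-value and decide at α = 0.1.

p = P(Z > 1.898) = 1 - Φ(1.898) ≈ 0.0288. Since p < 0.1, reject H₀ (significant) at α = 0.1.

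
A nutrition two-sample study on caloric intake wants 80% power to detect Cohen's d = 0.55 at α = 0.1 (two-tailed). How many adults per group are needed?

z_{α/2} = 1.645, z_β = Φ⁻¹(0.8) = 0.842. For medium effect (d = 0.55): n per group = 2(z_{α/2} + z_β)²/d² = 2(1.645 + 0.842)²/0.55² = 40.9 → 41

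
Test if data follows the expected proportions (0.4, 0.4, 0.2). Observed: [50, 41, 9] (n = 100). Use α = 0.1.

Expected: [40.0, 40.0, 20.0]. χ² = 8.575. df = 2, critical = 4.605. Reject H₀.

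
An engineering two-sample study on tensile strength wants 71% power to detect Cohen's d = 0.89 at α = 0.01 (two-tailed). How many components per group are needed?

z_{α/2} = 2.576, z_β = Φ⁻¹(0.71) = 0.553. For large effect (d = 0.89): n per group = 2(z_{α/2} + z_β)²/d² = 2(2.576 + 0.553)²/0.89² = 24.7 → 25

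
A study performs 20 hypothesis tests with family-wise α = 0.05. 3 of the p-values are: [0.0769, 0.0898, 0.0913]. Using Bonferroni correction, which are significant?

Bonferroni α = 0.05/20 = 0.0025. None of the given p-values are significant.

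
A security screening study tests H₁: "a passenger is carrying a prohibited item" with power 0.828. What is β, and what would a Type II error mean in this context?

β = 1 - power = 1 - 0.828 = 0.172. A Type II error is failing to reject H₀ when H₀ is false (false negative) — here, failing to conclude that a passenger is carrying a prohibited item when in fact it is true. Consequence: letting a prohibited item through — security breach.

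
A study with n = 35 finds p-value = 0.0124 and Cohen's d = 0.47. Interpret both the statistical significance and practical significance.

Statistically significant (p = 0.0124 < 0.05). Cohen's d = 0.47 indicates a small effect size. Both statistical and practical significance should be considered.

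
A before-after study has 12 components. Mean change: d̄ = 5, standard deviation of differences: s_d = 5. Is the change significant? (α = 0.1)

t = d̄/(s_d/√n) = 5/(5/√12) = 3.464. df = 11, critical t = ±1.796. Reject H₀.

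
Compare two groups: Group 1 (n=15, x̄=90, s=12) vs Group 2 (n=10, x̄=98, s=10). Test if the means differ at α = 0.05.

Pooled sp = 11.26. t = -1.74, df = 23. Critical t = ±2.069. Fail to reject H₀.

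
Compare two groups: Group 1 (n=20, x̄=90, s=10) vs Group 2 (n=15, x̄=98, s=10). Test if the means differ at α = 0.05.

Pooled sp = 10.0. t = -2.342, df = 33. Critical t = ±2.035. Reject H₀.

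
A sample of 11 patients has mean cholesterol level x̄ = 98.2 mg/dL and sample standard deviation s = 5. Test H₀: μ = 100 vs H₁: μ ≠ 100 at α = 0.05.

t = (x̄ - μ₀)/(s/√n) = (98.2 - 100)/(5/√11) = -1.194. df = 10, critical t = ±2.228. Fail to reject H₀.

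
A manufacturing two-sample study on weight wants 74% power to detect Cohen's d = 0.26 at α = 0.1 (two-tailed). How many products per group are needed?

z_{α/2} = 1.645, z_β = Φ⁻¹(0.74) = 0.643. For small effect (d = 0.26): n per group = 2(z_{α/2} + z_β)²/d² = 2(1.645 + 0.643)²/0.26² = 154.9 → 155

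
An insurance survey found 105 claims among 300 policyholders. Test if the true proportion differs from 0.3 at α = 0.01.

p̂ = 0.35, p₀ = 0.3. z = (p̂ - p₀)/√(p₀(1-p₀)/n) = 1.89. Critical: ±2.576. Fail to reject H₀.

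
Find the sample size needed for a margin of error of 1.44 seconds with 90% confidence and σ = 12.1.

n = (z*σ/E)² = (1.645×12.1/1.44)² = 191.1 → n = 192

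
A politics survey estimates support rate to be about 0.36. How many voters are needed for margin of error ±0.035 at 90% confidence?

n = z²p(1-p)/E² = 1.645²×0.36×0.64/0.035² = 509.0 → n = 509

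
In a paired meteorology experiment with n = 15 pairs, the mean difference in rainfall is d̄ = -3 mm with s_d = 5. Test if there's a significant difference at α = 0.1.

t = d̄/(s_d/√n) = -3/(5/√15) = -2.324. df = 14, critical t = ±1.761. Reject H₀.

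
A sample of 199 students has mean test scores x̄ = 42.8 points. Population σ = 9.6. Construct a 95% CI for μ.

CI = x̄ ± z*(σ/√n) = 42.8 ± 1.96(9.6/√199) = 42.8 ± 1.33 = (41.47, 44.13)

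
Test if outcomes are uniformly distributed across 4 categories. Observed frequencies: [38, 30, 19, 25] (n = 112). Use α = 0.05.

Expected = 28 each. χ² = Σ(O-E)²/E = 6.929. df = 3, critical value = 7.815. Fail to reject H₀.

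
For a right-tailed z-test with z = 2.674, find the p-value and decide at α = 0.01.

p = P(Z > 2.674) = 1 - Φ(2.674) ≈ 0.0037. Since p < 0.01, reject H₀ (significant) at α = 0.01.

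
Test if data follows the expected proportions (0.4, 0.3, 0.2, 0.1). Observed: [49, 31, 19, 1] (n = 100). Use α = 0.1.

Expected: [40.0, 30.0, 20.0, 10.0]. χ² = 10.208. df = 3, critical = 6.251. Reject H₀.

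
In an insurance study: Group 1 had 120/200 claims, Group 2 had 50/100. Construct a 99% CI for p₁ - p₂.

p̂₁ = 0.6, p̂₂ = 0.5. Difference = 0.1. CI = (-0.057, 0.257)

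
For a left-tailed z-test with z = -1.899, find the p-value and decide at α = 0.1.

p = P(Z < -1.899) = Φ(-1.899) ≈ 0.0288. Since p < 0.1, reject H₀ (significant) at α = 0.1.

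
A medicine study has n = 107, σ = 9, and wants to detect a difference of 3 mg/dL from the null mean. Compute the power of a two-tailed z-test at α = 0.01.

SE = σ/√n = 9/√107 = 0.87. Non-centrality λ = d/SE = 3/0.87 = 3.448. Power ≈ Φ(λ - z_{α/2}) = Φ(3.448 - 2.576) = Φ(0.872) = 0.808.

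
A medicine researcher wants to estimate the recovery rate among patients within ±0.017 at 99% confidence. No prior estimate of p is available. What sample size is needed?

Conservative approach: use p = 0.5 (maximizes p(1-p) = 0.25). n = z²(0.25)/E² = 2.576²×0.25/0.017² = 5740.3 → n = 5741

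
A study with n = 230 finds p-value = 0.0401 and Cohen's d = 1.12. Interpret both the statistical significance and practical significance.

Statistically significant (p = 0.0401 < 0.05). Cohen's d = 1.12 indicates a large effect size. Both statistical and practical significance should be considered.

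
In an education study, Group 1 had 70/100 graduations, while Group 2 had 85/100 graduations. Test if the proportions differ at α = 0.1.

p̂₁ = 0.7, p̂₂ = 0.85, pooled p̂ = 0.775. z = -2.54. Critical: ±1.645. Reject H₀.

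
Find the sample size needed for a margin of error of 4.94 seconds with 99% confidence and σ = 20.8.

n = (z*σ/E)² = (2.576×20.8/4.94)² = 117.6 → n = 118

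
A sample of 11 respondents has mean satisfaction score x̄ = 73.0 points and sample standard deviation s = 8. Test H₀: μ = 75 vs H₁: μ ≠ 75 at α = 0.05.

t = (x̄ - μ₀)/(s/√n) = (73.0 - 75)/(8/√11) = -0.829. df = 10, critical t = ±2.228. Fail to reject H₀.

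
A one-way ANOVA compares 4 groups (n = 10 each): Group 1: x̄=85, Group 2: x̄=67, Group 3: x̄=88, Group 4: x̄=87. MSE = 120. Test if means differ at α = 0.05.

Grand mean = 81.75. SS_between = 2947.5, MS_between = 982.5. F = 8.188, F_crit ≈ 2.866. Reject H₀.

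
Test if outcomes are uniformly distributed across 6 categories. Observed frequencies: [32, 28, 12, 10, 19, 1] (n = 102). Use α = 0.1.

Expected = 17 each. χ² = Σ(O-E)²/E = 40.0. df = 5, critical value = 9.236. Reject H₀.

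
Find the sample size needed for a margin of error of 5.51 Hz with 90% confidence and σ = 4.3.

n = (z*σ/E)² = (1.645×4.3/5.51)² = 1.6 → n = 2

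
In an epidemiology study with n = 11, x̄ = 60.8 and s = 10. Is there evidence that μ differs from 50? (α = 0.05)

t = (x̄ - μ₀)/(s/√n) = (60.8 - 50)/(10/√11) = 3.582. df = 10, critical t = ±2.228. Reject H₀.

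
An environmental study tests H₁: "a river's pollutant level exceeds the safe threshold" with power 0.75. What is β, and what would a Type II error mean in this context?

β = 1 - power = 1 - 0.75 = 0.25. A Type II error is failing to reject H₀ when H₀ is false (false negative) — here, failing to conclude that a river's pollutant level exceeds the safe threshold when in fact it is true. Consequence: allowing unsafe pollution to continue.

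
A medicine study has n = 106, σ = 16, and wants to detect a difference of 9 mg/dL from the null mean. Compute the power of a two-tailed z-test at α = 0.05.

SE = σ/√n = 16/√106 = 1.554. Non-centrality λ = d/SE = 9/1.554 = 5.791. Power ≈ Φ(λ - z_{α/2}) = Φ(5.791 - 1.96) = Φ(3.831) = 1.0.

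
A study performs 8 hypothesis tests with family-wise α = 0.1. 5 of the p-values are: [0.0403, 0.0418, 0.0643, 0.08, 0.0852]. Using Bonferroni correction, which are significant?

Bonferroni α = 0.1/8 = 0.0125. None of the given p-values are significant.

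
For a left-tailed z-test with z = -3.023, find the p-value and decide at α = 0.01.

p = P(Z < -3.023) = Φ(-3.023) ≈ 0.0013. Since p < 0.01, reject H₀ (significant) at α = 0.01.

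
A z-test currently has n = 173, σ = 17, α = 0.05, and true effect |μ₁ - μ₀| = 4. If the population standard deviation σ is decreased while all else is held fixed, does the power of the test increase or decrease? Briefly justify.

Power increases: a smaller σ shrinks the standard error σ/√n, moving the sampling distribution under H₁ further from the critical value.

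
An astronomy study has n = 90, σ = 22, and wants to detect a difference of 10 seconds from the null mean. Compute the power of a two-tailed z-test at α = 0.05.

SE = σ/√n = 22/√90 = 2.319. Non-centrality λ = d/SE = 10/2.319 = 4.312. Power ≈ Φ(λ - z_{α/2}) = Φ(4.312 - 1.96) = Φ(2.352) = 0.991.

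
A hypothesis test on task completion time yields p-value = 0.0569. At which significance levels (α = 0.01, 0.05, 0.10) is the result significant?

p = 0.0569. Significant at: α = 0.1.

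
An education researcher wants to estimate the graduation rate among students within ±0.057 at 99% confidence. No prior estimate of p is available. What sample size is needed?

Conservative approach: use p = 0.5 (maximizes p(1-p) = 0.25). n = z²(0.25)/E² = 2.576²×0.25/0.057² = 510.6 → n = 511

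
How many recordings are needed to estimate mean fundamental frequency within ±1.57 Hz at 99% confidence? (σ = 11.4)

n = (z*σ/E)² = (2.576×11.4/1.57)² = 349.9 → n = 350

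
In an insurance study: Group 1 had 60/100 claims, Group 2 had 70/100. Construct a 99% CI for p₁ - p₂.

p̂₁ = 0.6, p̂₂ = 0.7. Difference = -0.1. CI = (-0.273, 0.073)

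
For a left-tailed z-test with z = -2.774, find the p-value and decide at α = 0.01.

p = P(Z < -2.774) = Φ(-2.774) ≈ 0.0028. Since p < 0.01, reject H₀ (significant) at α = 0.01.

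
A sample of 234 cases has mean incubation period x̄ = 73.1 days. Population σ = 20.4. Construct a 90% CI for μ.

CI = x̄ ± z*(σ/√n) = 73.1 ± 1.645(20.4/√234) = 73.1 ± 2.19 = (70.91, 75.29)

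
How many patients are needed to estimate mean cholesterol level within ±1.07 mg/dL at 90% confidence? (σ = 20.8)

n = (z*σ/E)² = (1.645×20.8/1.07)² = 1022.6 → n = 1023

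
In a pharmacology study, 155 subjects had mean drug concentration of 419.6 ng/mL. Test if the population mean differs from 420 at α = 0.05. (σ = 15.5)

z = (x̄ - μ₀)/(σ/√n) = (419.6 - 420)/(15.5/√155) = -0.321. Critical value: ±1.96. Since |-0.321| ≤ 1.96, Fail to reject H₀.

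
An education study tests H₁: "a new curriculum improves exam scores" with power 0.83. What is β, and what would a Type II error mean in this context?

β = 1 - power = 1 - 0.83 = 0.17. A Type II error is failing to reject H₀ when H₀ is false (false negative) — here, failing to conclude that a new curriculum improves exam scores when in fact it is true. Consequence: keeping the old curriculum when the new one would have helped students.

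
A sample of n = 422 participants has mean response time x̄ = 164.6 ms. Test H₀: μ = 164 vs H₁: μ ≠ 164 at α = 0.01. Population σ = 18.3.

z = (x̄ - μ₀)/(σ/√n) = (164.6 - 164)/(18.3/√422) = 0.674. Critical value: ±2.576. Since |0.674| ≤ 2.576, Fail to reject H₀.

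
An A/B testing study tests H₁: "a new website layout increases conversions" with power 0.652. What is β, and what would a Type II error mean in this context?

β = 1 - power = 1 - 0.652 = 0.348. A Type II error is failing to reject H₀ when H₀ is false (false negative) — here, failing to conclude that a new website layout increases conversions when in fact it is true. Consequence: discarding a layout that would have improved conversions — lost revenue.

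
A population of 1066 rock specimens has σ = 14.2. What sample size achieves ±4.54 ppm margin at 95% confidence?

Without FPC: n₀ = (1.96×14.2/4.54)² = 37.582. With FPC: n = n₀N/(n₀+N-1) = 36.3 → n = 37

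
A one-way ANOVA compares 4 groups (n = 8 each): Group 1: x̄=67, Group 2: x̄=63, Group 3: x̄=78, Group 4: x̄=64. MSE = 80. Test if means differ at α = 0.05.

Grand mean = 68.0. SS_between = 1136.0, MS_between = 378.67. F = 4.733, F_crit ≈ 2.947. Reject H₀.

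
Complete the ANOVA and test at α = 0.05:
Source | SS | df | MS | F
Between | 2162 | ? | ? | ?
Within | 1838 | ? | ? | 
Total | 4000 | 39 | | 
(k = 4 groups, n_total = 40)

df_between = 3, df_within = 36. MS_between = 720.67, MS_within = 51.06. F = 14.115, F_crit ≈ 2.866. Reject H₀.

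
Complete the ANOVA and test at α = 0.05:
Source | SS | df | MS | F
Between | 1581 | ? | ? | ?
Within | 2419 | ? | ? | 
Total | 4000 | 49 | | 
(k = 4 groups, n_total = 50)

df_between = 3, df_within = 46. MS_between = 527.0, MS_within = 52.59. F = 10.021, F_crit ≈ 2.807. Reject H₀.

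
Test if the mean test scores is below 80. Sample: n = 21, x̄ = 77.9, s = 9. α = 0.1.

t = (77.9 - 80)/(9/√21) = -1.069, df = 20. Critical t = -1.325. Fail to reject H₀.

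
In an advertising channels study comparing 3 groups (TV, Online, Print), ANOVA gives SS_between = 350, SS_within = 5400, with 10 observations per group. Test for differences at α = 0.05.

df_between = 2, df_within = 27. F = MS_between/MS_within = 175.0/200.0 = 0.875. F_crit ≈ 3.354. Fail to reject H₀.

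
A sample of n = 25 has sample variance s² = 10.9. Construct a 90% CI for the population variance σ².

df = 24. χ²_{0.05} = 36.415, χ²_{0.95} = 13.848. CI for σ² = ((n-1)s²/χ²_{α/2}, (n-1)s²/χ²_{1-α/2}) = (24·10.9/36.415, 24·10.9/13.848) = (7.18, 18.89)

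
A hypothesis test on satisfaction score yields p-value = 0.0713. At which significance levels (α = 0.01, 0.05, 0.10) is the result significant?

p = 0.0713. Significant at: α = 0.1.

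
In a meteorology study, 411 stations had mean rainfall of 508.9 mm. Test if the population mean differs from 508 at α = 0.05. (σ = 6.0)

z = (x̄ - μ₀)/(σ/√n) = (508.9 - 508)/(6.0/√411) = 3.041. Critical value: ±1.96. Since |3.041| > 1.96, Reject H₀.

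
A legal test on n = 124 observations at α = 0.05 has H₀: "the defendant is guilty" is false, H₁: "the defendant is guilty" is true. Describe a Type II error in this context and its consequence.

Type II error: failing to reject H₀ when it is false — concluding that the defendant is guilty is not supported when in fact it is. Consequence: acquitting a guilty person.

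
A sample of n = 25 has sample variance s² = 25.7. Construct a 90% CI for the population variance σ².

df = 24. χ²_{0.05} = 36.415, χ²_{0.95} = 13.848. CI for σ² = ((n-1)s²/χ²_{α/2}, (n-1)s²/χ²_{1-α/2}) = (24·25.7/36.415, 24·25.7/13.848) = (16.94, 44.54)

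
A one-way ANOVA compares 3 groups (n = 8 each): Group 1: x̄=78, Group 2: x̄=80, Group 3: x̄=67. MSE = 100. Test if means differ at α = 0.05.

Grand mean = 75.0. SS_between = 784.0, MS_between = 392.0. F = 3.92, F_crit ≈ 3.467. Reject H₀.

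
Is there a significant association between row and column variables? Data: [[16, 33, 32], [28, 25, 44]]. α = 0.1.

χ² = 4.872. df = 2, critical = 4.605. Reject H₀. Variables are dependent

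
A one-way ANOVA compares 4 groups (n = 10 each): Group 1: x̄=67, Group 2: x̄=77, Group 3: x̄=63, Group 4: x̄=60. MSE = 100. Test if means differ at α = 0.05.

Grand mean = 66.75. SS_between = 1647.5, MS_between = 549.17. F = 5.492, F_crit ≈ 2.866. Reject H₀.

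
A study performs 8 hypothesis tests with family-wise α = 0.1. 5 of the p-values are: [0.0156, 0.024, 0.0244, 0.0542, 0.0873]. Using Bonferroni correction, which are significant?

Bonferroni α = 0.1/8 = 0.0125. None of the given p-values are significant.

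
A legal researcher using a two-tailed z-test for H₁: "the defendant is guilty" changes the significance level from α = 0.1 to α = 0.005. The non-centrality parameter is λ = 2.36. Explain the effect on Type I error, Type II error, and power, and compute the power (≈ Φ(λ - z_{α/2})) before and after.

Decreasing α from 0.1 to 0.005:
• Type I error rate decreases (α is the Type I rate by definition).
• Critical value moves from z_{α/2} = 1.645 to 2.807, so power = Φ(λ - z_{α/2}) goes from Φ(2.36 - 1.645) = 0.763 to Φ(2.36 - 2.807) = 0.327.
• Type II error rate β = 1 - power therefore increases (0.237 → 0.673).
Appropriate when false positives are costly — here, convicting an innocent person.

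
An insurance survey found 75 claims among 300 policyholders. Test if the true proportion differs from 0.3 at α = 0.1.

p̂ = 0.25, p₀ = 0.3. z = (p̂ - p₀)/√(p₀(1-p₀)/n) = -1.89. Critical: ±1.645. Reject H₀.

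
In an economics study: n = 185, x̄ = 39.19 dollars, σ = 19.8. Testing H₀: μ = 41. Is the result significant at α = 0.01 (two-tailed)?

z = (39.19 - 41)/(19.8/√185) = -1.243. Since |z| ≤ 2.576, not significant at α = 0.01.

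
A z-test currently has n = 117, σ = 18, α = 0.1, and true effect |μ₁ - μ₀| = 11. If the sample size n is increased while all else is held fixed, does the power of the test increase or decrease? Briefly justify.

Power increases: a larger n shrinks the standard error σ/√n, moving the sampling distribution under H₁ further from the critical value.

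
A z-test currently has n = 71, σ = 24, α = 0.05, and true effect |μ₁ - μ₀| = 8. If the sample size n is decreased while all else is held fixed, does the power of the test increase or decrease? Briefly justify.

Power decreases: a smaller n inflates the standard error σ/√n, pulling the sampling distribution under H₁ back toward the critical value.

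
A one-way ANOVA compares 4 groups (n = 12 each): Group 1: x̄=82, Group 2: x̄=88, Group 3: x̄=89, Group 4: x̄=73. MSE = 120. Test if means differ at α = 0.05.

Grand mean = 83.0. SS_between = 1944.0, MS_between = 648.0. F = 5.4, F_crit ≈ 2.816. Reject H₀.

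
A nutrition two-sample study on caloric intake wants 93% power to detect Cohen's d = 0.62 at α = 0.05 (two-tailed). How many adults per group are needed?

z_{α/2} = 1.96, z_β = Φ⁻¹(0.93) = 1.476. For medium effect (d = 0.62): n per group = 2(z_{α/2} + z_β)²/d² = 2(1.96 + 1.476)²/0.62² = 61.4 → 62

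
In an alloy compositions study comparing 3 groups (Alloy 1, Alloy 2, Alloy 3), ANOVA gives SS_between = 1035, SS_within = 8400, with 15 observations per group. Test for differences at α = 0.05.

df_between = 2, df_within = 42. F = MS_between/MS_within = 517.5/200.0 = 2.587. F_crit ≈ 3.22. Fail to reject H₀.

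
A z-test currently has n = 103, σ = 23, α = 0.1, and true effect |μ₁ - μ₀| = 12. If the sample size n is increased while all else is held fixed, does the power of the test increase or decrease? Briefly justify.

Power increases: a larger n shrinks the standard error σ/√n, moving the sampling distribution under H₁ further from the critical value.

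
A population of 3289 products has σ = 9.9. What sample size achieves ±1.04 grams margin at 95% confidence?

Without FPC: n₀ = (1.96×9.9/1.04)² = 348.109. With FPC: n = n₀N/(n₀+N-1) = 314.9 → n = 315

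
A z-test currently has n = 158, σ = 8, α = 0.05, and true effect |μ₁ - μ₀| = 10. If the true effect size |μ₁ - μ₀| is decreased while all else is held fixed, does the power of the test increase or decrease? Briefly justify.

Power decreases: a smaller true effect decreases the non-centrality λ = |μ₁ - μ₀|/(σ/√n).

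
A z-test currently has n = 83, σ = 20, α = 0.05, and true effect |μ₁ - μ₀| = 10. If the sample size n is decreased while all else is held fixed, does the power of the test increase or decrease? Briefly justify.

Power decreases: a smaller n inflates the standard error σ/√n, pulling the sampling distribution under H₁ back toward the critical value.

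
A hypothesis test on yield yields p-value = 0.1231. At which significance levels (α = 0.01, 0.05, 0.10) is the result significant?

p = 0.1231. Not significant at any of the given levels.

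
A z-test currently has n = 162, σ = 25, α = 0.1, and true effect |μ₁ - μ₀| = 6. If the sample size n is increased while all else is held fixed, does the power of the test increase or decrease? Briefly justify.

Power increases: a larger n shrinks the standard error σ/√n, moving the sampling distribution under H₁ further from the critical value.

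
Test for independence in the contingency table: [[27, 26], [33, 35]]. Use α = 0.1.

χ² = 0.069. df = 1, critical = 2.706. Fail to reject H₀. No evidence of dependence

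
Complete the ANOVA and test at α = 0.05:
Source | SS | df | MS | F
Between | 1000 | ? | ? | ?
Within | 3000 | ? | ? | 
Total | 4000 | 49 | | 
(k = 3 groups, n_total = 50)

df_between = 2, df_within = 47. MS_between = 500.0, MS_within = 63.83. F = 7.833, F_crit ≈ 3.195. Reject H₀.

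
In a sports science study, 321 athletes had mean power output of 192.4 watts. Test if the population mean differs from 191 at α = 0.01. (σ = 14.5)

z = (x̄ - μ₀)/(σ/√n) = (192.4 - 191)/(14.5/√321) = 1.73. Critical value: ±2.576. Since |1.73| ≤ 2.576, Fail to reject H₀.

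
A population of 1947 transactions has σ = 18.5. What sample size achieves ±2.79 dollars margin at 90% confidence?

Without FPC: n₀ = (1.645×18.5/2.79)² = 118.978. With FPC: n = n₀N/(n₀+N-1) = 112.2 → n = 113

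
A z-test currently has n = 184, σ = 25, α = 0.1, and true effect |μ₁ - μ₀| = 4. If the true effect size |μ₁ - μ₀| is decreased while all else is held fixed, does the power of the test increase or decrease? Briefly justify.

Power decreases: a smaller true effect decreases the non-centrality λ = |μ₁ - μ₀|/(σ/√n).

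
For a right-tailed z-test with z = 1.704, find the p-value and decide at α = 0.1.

p = P(Z > 1.704) = 1 - Φ(1.704) ≈ 0.0442. Since p < 0.1, reject H₀ (significant) at α = 0.1.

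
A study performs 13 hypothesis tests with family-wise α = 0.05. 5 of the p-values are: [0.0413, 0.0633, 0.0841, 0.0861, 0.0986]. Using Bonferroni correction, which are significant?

Bonferroni α = 0.05/13 = 0.00385. None of the given p-values are significant.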